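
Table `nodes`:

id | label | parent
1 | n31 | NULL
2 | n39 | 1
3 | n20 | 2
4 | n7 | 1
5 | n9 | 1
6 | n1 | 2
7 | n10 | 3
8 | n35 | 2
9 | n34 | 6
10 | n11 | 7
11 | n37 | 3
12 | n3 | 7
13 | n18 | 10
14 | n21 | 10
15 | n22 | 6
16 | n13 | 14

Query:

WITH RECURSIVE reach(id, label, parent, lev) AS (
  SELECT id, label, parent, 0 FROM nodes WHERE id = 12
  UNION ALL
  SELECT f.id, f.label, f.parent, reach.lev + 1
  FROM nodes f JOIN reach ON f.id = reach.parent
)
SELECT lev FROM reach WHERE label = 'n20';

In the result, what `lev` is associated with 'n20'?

Base: id=12 (n3), parent=7, lev 0.
Iteration 1: join on id=7 -> n10 (id 7, parent=3, lev 1).
Iteration 2: join on id=3 -> n20 (id 3, parent=2, lev 2).
Iteration 3: join on id=2 -> n39 (id 2, parent=1, lev 3).
Iteration 4: join on id=1 -> n31 (id 1, parent=NULL, lev 4).
Iteration 5: parent is NULL; no match; recursion stops.

2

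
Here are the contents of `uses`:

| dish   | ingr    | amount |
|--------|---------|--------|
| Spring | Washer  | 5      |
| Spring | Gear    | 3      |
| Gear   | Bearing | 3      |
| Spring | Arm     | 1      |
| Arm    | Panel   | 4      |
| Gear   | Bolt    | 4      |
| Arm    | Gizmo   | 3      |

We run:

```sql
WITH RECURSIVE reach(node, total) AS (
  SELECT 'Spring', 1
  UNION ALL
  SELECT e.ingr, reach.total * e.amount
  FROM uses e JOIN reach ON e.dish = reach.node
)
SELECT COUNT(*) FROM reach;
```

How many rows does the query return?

8

Base: (Spring, total=1).
Iteration 1: components of {Spring} -> Arm = 1*1 = 1, Gear = 1*3 = 3, Washer = 1*5 = 5.
Iteration 2: components of {Arm,Gear,Washer} -> Bearing = 3*3 = 9, Bolt = 3*4 = 12, Gizmo = 1*3 = 3, Panel = 1*4 = 4.
Iteration 3: no further components; recursion stops.
Total rows emitted: 8.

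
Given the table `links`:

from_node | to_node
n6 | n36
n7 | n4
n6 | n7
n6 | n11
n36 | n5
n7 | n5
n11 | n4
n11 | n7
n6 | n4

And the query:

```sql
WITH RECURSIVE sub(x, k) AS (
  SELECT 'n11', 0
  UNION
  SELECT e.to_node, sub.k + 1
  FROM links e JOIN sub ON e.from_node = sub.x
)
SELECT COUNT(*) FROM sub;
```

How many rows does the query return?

Base: (n11, k=0).
Iteration 1: edges from {n11} -> (n4, k=1), (n7, k=1).
Iteration 2: edges from {n4,n7} -> (n4, k=2), (n5, k=2).
Iteration 3: no outgoing edges from {n4,n5}; recursion stops.
Total rows emitted: 5.

5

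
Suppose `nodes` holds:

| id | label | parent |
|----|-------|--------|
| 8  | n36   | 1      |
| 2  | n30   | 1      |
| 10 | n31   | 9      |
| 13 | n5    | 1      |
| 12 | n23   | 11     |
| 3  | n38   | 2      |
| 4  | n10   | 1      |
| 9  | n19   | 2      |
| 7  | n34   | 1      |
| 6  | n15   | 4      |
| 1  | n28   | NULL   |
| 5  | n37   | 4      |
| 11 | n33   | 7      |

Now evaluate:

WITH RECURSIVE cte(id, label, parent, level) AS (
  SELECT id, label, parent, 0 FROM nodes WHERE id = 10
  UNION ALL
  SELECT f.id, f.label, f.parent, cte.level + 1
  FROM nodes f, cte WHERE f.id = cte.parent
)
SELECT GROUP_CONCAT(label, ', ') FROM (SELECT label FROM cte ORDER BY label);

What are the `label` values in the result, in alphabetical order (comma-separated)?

n19, n28, n30, n31

Base: id=10 (n31), parent=9, level 0.
Iteration 1: join on id=9 -> n19 (id 9, parent=2, level 1).
Iteration 2: join on id=2 -> n30 (id 2, parent=1, level 2).
Iteration 3: join on id=1 -> n28 (id 1, parent=NULL, level 3).
Iteration 4: parent is NULL; no match; recursion stops.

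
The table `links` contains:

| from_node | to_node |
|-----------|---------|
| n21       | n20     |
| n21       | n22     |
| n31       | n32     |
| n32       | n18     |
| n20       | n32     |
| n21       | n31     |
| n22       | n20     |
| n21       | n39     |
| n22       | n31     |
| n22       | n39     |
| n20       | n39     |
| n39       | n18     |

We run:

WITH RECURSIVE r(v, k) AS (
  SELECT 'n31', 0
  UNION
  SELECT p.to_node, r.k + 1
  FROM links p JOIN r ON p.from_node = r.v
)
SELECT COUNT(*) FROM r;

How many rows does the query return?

3

Base: (n31, k=0).
Iteration 1: edges from {n31} -> (n32, k=1).
Iteration 2: edges from {n32} -> (n18, k=2).
Iteration 3: no outgoing edges from {n18}; recursion stops.
Total rows emitted: 3.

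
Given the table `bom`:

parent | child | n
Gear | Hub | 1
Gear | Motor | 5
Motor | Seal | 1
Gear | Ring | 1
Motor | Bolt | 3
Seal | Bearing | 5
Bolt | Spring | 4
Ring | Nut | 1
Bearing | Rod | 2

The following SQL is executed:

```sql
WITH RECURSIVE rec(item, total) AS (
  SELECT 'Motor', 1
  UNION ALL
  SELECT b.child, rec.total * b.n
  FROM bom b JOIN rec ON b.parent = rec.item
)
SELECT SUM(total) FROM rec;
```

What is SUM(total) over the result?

32

Base: (Motor, total=1).
Iteration 1: components of {Motor} -> Bolt = 1*3 = 3, Seal = 1*1 = 1.
Iteration 2: components of {Bolt,Seal} -> Bearing = 1*5 = 5, Spring = 3*4 = 12.
Iteration 3: components of {Bearing,Spring} -> Rod = 5*2 = 10.
Iteration 4: no further components; recursion stops.
SUM(total) = 1 + 1 + 3 + 5 + 12 + 10 = 32.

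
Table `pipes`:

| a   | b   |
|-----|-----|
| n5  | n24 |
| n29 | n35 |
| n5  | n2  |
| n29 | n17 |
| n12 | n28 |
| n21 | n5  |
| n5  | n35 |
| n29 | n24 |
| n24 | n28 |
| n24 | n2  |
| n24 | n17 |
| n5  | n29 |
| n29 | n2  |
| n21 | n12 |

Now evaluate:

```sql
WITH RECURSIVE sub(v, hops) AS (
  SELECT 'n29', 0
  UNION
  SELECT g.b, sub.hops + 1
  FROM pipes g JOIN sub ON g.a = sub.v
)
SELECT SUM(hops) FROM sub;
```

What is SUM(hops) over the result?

10

Base: (n29, hops=0).
Iteration 1: edges from {n29} -> (n17, hops=1), (n2, hops=1), (n24, hops=1), (n35, hops=1).
Iteration 2: edges from {n17,n2,n24,n35} -> (n17, hops=2), (n2, hops=2), (n28, hops=2).
Iteration 3: no outgoing edges from {n17,n2,n28}; recursion stops.
SUM(hops) = 0 + 1 + 1 + 1 + 1 + 2 + 2 + 2 = 10.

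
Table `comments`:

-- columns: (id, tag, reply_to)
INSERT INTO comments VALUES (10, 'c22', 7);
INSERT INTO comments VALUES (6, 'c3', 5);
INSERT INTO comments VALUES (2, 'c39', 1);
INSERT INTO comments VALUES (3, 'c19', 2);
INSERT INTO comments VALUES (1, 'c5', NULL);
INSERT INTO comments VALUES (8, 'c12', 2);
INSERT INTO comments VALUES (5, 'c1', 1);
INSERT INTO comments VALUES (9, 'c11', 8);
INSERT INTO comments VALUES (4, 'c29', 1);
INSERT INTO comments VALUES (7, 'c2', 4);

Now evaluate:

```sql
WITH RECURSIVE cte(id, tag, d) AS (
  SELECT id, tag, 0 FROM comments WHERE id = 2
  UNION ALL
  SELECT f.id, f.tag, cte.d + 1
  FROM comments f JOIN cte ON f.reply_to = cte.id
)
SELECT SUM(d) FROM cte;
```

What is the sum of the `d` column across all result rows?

Base: id=2 (c39) at d 0.
Iteration 1: rows with reply_to in {2} -> c19 (id 3, d 1), c12 (id 8, d 1).
Iteration 2: rows with reply_to in {3,8} -> c11 (id 9, d 2).
Iteration 3: no rows with reply_to in {9}; recursion stops.
SUM(d) = 0 + 1 + 1 + 2 = 4.

4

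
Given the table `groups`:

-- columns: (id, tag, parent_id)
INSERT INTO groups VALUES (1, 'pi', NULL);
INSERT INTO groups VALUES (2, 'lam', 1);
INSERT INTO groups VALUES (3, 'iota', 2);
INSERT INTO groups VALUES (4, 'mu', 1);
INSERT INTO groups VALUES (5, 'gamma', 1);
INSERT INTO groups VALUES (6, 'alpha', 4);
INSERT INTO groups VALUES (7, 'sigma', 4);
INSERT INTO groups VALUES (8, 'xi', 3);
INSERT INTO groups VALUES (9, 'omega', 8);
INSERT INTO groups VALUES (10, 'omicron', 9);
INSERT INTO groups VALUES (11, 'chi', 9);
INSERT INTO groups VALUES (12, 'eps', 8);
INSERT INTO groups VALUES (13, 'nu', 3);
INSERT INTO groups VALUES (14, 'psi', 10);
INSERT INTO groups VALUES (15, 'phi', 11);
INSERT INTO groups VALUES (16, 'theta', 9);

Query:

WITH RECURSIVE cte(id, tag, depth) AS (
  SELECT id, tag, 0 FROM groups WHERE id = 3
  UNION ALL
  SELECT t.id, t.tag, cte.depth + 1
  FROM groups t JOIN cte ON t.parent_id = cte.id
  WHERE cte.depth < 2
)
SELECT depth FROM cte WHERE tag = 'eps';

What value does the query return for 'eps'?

2

Base: id=3 (iota) at depth 0.
Iteration 1: rows with parent_id in {3} -> xi (id 8, depth 1), nu (id 13, depth 1).
Iteration 2: rows with parent_id in {8,13} -> omega (id 9, depth 2), eps (id 12, depth 2).
Iteration 3: depth < 2 fails for all current rows; recursion stops.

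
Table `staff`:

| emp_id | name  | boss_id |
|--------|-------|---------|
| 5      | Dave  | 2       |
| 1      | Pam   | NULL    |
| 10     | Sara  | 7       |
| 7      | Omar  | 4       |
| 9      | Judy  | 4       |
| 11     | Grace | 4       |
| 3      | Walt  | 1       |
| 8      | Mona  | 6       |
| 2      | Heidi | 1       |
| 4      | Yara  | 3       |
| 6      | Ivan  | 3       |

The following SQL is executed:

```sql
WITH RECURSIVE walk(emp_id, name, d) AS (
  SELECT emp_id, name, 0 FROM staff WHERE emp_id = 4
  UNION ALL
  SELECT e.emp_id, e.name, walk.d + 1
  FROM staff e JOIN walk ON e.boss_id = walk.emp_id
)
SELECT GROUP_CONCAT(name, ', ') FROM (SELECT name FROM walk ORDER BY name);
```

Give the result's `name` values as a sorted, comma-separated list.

Base: emp_id=4 (Yara) at d 0.
Iteration 1: rows with boss_id in {4} -> Omar (id 7, d 1), Judy (id 9, d 1), Grace (id 11, d 1).
Iteration 2: rows with boss_id in {7,9,11} -> Sara (id 10, d 2).
Iteration 3: no rows with boss_id in {10}; recursion stops.

Grace, Judy, Omar, Sara, Yara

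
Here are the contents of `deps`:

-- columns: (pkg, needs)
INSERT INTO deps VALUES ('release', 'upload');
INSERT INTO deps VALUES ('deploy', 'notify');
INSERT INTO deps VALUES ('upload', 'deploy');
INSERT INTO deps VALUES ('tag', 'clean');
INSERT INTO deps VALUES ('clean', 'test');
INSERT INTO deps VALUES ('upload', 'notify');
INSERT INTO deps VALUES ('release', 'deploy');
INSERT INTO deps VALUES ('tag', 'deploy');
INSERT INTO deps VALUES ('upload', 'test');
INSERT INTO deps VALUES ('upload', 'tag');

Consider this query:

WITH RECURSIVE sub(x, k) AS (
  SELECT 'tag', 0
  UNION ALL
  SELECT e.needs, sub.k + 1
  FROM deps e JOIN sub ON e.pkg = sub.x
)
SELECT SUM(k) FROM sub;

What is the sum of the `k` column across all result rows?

6

Base: (tag, k=0).
Iteration 1: edges from {tag} -> (clean, k=1), (deploy, k=1).
Iteration 2: edges from {clean,deploy} -> (notify, k=2), (test, k=2).
Iteration 3: no outgoing edges from {notify,test}; recursion stops.
SUM(k) = 0 + 1 + 1 + 2 + 2 = 6.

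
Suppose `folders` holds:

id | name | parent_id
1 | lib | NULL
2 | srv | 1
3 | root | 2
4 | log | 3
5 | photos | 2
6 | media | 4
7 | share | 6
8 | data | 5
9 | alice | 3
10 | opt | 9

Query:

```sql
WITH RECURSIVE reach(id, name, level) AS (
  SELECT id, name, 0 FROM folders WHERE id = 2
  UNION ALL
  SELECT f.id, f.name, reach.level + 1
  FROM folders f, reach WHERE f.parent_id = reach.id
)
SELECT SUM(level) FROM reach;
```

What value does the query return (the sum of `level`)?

Base: id=2 (srv) at level 0.
Iteration 1: rows with parent_id in {2} -> root (id 3, level 1), photos (id 5, level 1).
Iteration 2: rows with parent_id in {3,5} -> log (id 4, level 2), data (id 8, level 2), alice (id 9, level 2).
Iteration 3: rows with parent_id in {4,8,9} -> media (id 6, level 3), opt (id 10, level 3).
Iteration 4: rows with parent_id in {6,10} -> share (id 7, level 4).
Iteration 5: no rows with parent_id in {7}; recursion stops.
SUM(level) = 0 + 1 + 1 + 2 + 2 + 2 + 3 + 3 + 4 = 18.

18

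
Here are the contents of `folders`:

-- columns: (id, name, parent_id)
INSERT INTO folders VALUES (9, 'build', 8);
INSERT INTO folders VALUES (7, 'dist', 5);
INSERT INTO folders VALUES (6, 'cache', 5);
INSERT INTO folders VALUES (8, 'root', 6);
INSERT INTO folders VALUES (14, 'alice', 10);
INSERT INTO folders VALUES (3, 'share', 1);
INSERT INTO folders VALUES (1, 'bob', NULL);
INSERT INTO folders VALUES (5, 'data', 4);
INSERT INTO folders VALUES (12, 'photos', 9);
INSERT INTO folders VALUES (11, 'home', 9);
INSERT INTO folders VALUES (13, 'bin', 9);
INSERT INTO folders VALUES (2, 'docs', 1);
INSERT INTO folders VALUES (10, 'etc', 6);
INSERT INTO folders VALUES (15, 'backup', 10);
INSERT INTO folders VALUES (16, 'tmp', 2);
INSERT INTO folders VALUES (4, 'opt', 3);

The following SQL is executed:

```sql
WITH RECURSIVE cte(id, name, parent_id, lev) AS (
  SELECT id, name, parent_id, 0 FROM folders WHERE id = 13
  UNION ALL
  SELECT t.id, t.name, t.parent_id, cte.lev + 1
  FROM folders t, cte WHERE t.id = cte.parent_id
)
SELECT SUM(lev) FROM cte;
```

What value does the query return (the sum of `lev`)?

28

Base: id=13 (bin), parent_id=9, lev 0.
Iteration 1: join on id=9 -> build (id 9, parent_id=8, lev 1).
Iteration 2: join on id=8 -> root (id 8, parent_id=6, lev 2).
Iteration 3: join on id=6 -> cache (id 6, parent_id=5, lev 3).
Iteration 4: join on id=5 -> data (id 5, parent_id=4, lev 4).
Iteration 5: join on id=4 -> opt (id 4, parent_id=3, lev 5).
Iteration 6: join on id=3 -> share (id 3, parent_id=1, lev 6).
Iteration 7: join on id=1 -> bob (id 1, parent_id=NULL, lev 7).
Iteration 8: parent_id is NULL; no match; recursion stops.
SUM(lev) = 0 + 1 + 2 + 3 + 4 + 5 + 6 + 7 = 28.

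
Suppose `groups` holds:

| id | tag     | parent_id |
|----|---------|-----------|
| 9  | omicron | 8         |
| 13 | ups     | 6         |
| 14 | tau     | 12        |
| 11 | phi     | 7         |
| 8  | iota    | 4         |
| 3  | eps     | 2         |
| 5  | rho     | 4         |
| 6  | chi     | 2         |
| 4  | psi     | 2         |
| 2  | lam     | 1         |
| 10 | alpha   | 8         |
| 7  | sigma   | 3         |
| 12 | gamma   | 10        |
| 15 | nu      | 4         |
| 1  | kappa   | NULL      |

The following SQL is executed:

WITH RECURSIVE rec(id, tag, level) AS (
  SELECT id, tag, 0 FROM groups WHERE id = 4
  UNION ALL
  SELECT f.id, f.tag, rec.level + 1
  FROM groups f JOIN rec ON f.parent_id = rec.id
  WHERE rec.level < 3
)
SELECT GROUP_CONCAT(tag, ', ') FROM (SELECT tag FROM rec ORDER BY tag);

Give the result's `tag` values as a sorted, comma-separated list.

alpha, gamma, iota, nu, omicron, psi, rho

Base: id=4 (psi) at level 0.
Iteration 1: rows with parent_id in {4} -> rho (id 5, level 1), iota (id 8, level 1), nu (id 15, level 1).
Iteration 2: rows with parent_id in {5,8,15} -> omicron (id 9, level 2), alpha (id 10, level 2).
Iteration 3: rows with parent_id in {9,10} -> gamma (id 12, level 3).
Iteration 4: level < 3 fails for all current rows; recursion stops.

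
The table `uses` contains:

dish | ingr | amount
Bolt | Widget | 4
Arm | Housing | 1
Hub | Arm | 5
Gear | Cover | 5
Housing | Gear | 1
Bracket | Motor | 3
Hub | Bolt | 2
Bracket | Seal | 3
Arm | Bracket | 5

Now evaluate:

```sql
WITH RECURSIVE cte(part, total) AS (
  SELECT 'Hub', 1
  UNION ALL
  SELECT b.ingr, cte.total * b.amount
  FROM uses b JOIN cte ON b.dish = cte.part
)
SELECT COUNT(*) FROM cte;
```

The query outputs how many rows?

Base: (Hub, total=1).
Iteration 1: components of {Hub} -> Arm = 1*5 = 5, Bolt = 1*2 = 2.
Iteration 2: components of {Arm,Bolt} -> Bracket = 5*5 = 25, Housing = 5*1 = 5, Widget = 2*4 = 8.
Iteration 3: components of {Bracket,Housing,Widget} -> Gear = 5*1 = 5, Motor = 25*3 = 75, Seal = 25*3 = 75.
Iteration 4: components of {Gear,Motor,Seal} -> Cover = 5*5 = 25.
Iteration 5: no further components; recursion stops.
Total rows emitted: 10.

10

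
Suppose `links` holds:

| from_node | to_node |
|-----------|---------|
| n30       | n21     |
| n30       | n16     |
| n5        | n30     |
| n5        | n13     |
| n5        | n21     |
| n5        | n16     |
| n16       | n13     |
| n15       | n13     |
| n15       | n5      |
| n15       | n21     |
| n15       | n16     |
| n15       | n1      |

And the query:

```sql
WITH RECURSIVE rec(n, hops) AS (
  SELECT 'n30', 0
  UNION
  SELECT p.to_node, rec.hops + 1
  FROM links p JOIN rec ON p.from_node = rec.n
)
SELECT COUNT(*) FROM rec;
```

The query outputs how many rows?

Base: (n30, hops=0).
Iteration 1: edges from {n30} -> (n16, hops=1), (n21, hops=1).
Iteration 2: edges from {n16,n21} -> (n13, hops=2).
Iteration 3: no outgoing edges from {n13}; recursion stops.
Total rows emitted: 4.

4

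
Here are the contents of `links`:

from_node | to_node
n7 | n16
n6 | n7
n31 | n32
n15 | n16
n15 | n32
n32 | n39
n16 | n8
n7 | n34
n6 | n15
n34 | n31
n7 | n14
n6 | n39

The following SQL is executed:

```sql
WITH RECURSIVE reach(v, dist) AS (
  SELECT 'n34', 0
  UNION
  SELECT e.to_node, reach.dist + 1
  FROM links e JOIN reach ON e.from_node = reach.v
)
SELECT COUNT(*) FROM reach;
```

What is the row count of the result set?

4

Base: (n34, dist=0).
Iteration 1: edges from {n34} -> (n31, dist=1).
Iteration 2: edges from {n31} -> (n32, dist=2).
Iteration 3: edges from {n32} -> (n39, dist=3).
Iteration 4: no outgoing edges from {n39}; recursion stops.
Total rows emitted: 4.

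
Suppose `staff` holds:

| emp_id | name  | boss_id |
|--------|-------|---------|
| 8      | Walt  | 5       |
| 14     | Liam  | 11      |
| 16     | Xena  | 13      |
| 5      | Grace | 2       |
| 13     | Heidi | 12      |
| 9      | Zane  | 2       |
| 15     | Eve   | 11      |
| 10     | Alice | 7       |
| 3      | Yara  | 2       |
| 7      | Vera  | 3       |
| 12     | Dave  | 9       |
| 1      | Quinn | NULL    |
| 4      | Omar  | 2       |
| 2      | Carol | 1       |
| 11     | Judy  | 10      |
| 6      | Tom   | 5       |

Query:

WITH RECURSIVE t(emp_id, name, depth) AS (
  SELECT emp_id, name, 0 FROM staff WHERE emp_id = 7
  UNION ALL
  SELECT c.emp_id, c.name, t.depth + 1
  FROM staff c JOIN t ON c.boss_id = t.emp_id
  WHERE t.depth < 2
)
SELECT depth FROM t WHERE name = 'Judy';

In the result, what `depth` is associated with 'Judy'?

2

Base: emp_id=7 (Vera) at depth 0.
Iteration 1: rows with boss_id in {7} -> Alice (id 10, depth 1).
Iteration 2: rows with boss_id in {10} -> Judy (id 11, depth 2).
Iteration 3: depth < 2 fails for all current rows; recursion stops.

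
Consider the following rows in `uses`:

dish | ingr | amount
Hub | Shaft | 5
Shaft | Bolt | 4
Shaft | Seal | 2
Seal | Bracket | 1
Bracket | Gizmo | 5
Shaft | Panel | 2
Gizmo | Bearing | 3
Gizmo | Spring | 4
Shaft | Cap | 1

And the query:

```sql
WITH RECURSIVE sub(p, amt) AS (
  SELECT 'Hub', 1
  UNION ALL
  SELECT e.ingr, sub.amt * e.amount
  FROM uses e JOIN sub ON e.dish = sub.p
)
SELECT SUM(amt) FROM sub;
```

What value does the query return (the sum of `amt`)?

461

Base: (Hub, amt=1).
Iteration 1: components of {Hub} -> Shaft = 1*5 = 5.
Iteration 2: components of {Shaft} -> Bolt = 5*4 = 20, Cap = 5*1 = 5, Panel = 5*2 = 10, Seal = 5*2 = 10.
Iteration 3: components of {Bolt,Cap,Panel,Seal} -> Bracket = 10*1 = 10.
Iteration 4: components of {Bracket} -> Gizmo = 10*5 = 50.
Iteration 5: components of {Gizmo} -> Bearing = 50*3 = 150, Spring = 50*4 = 200.
Iteration 6: no further components; recursion stops.
SUM(amt) = 1 + 5 + 20 + 10 + 10 + 5 + 10 + 50 + 150 + 200 = 461.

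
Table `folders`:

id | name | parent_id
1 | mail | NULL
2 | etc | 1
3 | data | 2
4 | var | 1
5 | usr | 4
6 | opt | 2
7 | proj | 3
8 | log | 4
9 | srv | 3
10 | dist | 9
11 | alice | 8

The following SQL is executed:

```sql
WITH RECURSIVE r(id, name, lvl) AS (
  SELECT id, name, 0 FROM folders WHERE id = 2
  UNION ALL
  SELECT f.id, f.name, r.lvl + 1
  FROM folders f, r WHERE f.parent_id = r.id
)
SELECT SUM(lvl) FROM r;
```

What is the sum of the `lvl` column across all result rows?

9

Base: id=2 (etc) at lvl 0.
Iteration 1: rows with parent_id in {2} -> data (id 3, lvl 1), opt (id 6, lvl 1).
Iteration 2: rows with parent_id in {3,6} -> proj (id 7, lvl 2), srv (id 9, lvl 2).
Iteration 3: rows with parent_id in {7,9} -> dist (id 10, lvl 3).
Iteration 4: no rows with parent_id in {10}; recursion stops.
SUM(lvl) = 0 + 1 + 1 + 2 + 2 + 3 = 9.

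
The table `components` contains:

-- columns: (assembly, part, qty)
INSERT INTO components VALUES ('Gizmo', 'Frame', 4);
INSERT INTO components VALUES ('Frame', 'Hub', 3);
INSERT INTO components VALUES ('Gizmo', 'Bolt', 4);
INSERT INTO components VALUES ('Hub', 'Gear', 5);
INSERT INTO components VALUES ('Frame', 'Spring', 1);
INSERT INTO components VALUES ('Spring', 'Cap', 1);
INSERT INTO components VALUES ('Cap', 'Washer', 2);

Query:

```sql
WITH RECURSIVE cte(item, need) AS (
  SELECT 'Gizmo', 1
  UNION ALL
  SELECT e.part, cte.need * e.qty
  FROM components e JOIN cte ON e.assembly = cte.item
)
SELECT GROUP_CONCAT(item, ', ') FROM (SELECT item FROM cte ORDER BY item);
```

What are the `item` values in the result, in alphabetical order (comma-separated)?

Bolt, Cap, Frame, Gear, Gizmo, Hub, Spring, Washer

Base: (Gizmo, need=1).
Iteration 1: components of {Gizmo} -> Bolt = 1*4 = 4, Frame = 1*4 = 4.
Iteration 2: components of {Bolt,Frame} -> Hub = 4*3 = 12, Spring = 4*1 = 4.
Iteration 3: components of {Hub,Spring} -> Cap = 4*1 = 4, Gear = 12*5 = 60.
Iteration 4: components of {Cap,Gear} -> Washer = 4*2 = 8.
Iteration 5: no further components; recursion stops.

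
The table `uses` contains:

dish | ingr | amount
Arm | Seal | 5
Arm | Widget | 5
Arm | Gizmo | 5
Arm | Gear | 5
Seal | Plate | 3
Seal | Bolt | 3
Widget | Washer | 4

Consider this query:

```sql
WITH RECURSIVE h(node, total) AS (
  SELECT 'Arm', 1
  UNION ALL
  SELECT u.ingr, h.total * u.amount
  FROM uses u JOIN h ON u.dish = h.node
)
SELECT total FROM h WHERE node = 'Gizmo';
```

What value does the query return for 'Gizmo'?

5

Base: (Arm, total=1).
Iteration 1: components of {Arm} -> Gear = 1*5 = 5, Gizmo = 1*5 = 5, Seal = 1*5 = 5, Widget = 1*5 = 5.
Iteration 2: components of {Gear,Gizmo,Seal,Widget} -> Bolt = 5*3 = 15, Plate = 5*3 = 15, Washer = 5*4 = 20.
Iteration 3: no further components; recursion stops.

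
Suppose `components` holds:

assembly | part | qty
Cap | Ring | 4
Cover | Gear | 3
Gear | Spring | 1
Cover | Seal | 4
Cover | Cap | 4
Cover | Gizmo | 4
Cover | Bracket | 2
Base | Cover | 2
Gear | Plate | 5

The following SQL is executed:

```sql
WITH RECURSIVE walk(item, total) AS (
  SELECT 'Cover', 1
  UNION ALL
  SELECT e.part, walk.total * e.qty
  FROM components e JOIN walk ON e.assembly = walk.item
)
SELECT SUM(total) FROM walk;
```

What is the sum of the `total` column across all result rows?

Base: (Cover, total=1).
Iteration 1: components of {Cover} -> Bracket = 1*2 = 2, Cap = 1*4 = 4, Gear = 1*3 = 3, Gizmo = 1*4 = 4, Seal = 1*4 = 4.
Iteration 2: components of {Bracket,Cap,Gear,Gizmo,Seal} -> Plate = 3*5 = 15, Ring = 4*4 = 16, Spring = 3*1 = 3.
Iteration 3: no further components; recursion stops.
SUM(total) = 1 + 2 + 4 + 4 + 3 + 4 + 16 + 15 + 3 = 52.

52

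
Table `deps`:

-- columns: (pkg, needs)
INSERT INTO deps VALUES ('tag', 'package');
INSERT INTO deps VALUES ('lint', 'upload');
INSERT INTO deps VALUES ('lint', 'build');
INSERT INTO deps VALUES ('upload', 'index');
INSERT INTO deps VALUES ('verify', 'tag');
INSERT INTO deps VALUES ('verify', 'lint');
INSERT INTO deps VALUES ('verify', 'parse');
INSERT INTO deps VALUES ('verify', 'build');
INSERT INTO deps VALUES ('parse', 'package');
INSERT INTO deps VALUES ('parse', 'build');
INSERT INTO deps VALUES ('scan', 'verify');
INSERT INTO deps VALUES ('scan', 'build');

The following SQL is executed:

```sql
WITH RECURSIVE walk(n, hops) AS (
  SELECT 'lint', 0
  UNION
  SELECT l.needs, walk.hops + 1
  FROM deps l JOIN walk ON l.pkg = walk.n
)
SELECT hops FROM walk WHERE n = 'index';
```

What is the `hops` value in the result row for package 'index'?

Base: (lint, hops=0).
Iteration 1: edges from {lint} -> (build, hops=1), (upload, hops=1).
Iteration 2: edges from {build,upload} -> (index, hops=2).
Iteration 3: no outgoing edges from {index}; recursion stops.

2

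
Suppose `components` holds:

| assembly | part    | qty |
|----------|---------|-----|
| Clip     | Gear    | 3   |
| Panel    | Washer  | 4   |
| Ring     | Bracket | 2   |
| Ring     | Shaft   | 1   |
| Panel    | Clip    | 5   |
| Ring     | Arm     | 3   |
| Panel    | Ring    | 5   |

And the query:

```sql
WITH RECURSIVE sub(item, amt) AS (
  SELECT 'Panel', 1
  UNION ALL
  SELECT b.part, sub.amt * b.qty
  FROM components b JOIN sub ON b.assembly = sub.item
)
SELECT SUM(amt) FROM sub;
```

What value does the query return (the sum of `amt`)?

60

Base: (Panel, amt=1).
Iteration 1: components of {Panel} -> Clip = 1*5 = 5, Ring = 1*5 = 5, Washer = 1*4 = 4.
Iteration 2: components of {Clip,Ring,Washer} -> Arm = 5*3 = 15, Bracket = 5*2 = 10, Gear = 5*3 = 15, Shaft = 5*1 = 5.
Iteration 3: no further components; recursion stops.
SUM(amt) = 1 + 5 + 4 + 5 + 15 + 5 + 10 + 15 = 60.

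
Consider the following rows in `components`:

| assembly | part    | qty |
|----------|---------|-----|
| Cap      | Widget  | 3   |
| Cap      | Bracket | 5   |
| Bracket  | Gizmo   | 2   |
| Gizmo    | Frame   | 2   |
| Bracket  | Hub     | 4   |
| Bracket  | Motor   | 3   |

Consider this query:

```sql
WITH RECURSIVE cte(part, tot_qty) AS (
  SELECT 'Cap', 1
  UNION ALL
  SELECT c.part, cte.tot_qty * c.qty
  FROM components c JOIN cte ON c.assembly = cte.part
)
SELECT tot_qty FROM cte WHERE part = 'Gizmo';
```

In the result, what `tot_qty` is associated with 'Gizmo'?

Base: (Cap, tot_qty=1).
Iteration 1: components of {Cap} -> Bracket = 1*5 = 5, Widget = 1*3 = 3.
Iteration 2: components of {Bracket,Widget} -> Gizmo = 5*2 = 10, Hub = 5*4 = 20, Motor = 5*3 = 15.
Iteration 3: components of {Gizmo,Hub,Motor} -> Frame = 10*2 = 20.
Iteration 4: no further components; recursion stops.

10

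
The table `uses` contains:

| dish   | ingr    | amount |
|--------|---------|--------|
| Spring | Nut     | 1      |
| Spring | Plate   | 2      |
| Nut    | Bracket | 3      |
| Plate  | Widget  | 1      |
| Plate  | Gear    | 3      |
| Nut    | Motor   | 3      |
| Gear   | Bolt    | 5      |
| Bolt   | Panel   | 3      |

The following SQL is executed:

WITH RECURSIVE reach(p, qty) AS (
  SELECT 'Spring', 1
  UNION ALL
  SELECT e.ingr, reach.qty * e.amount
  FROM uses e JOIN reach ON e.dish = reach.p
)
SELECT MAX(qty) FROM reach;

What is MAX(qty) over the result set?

90

Base: (Spring, qty=1).
Iteration 1: components of {Spring} -> Nut = 1*1 = 1, Plate = 1*2 = 2.
Iteration 2: components of {Nut,Plate} -> Bracket = 1*3 = 3, Gear = 2*3 = 6, Motor = 1*3 = 3, Widget = 2*1 = 2.
Iteration 3: components of {Bracket,Gear,Motor,Widget} -> Bolt = 6*5 = 30.
Iteration 4: components of {Bolt} -> Panel = 30*3 = 90.
Iteration 5: no further components; recursion stops.
qty values: 1, 1, 2, 3, 3, 2, 6, 30, 90; the maximum is 90.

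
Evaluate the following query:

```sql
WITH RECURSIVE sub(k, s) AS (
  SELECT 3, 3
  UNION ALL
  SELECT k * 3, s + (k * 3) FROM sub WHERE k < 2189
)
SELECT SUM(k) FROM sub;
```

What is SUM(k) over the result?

9840

Base: k=3, s=3.
Iteration 1: 3 < 2189 holds -> k = 3 * 3 = 9, s = 3 + 9 = 12.
Iteration 2: 9 < 2189 holds -> k = 9 * 3 = 27, s = 12 + 27 = 39.
Iteration 3: 27 < 2189 holds -> k = 27 * 3 = 81, s = 39 + 81 = 120.
Iteration 4: 81 < 2189 holds -> k = 81 * 3 = 243, s = 120 + 243 = 363.
Iteration 5: 243 < 2189 holds -> k = 243 * 3 = 729, s = 363 + 729 = 1092.
Iteration 6: 729 < 2189 holds -> k = 729 * 3 = 2187, s = 1092 + 2187 = 3279.
Iteration 7: 2187 < 2189 holds -> k = 2187 * 3 = 6561, s = 3279 + 6561 = 9840.
Iteration 8: 6561 < 2189 fails; recursion stops.
SUM(k) = 3 + 9 + 27 + 81 + 243 + 729 + 2187 + 6561 = 9840.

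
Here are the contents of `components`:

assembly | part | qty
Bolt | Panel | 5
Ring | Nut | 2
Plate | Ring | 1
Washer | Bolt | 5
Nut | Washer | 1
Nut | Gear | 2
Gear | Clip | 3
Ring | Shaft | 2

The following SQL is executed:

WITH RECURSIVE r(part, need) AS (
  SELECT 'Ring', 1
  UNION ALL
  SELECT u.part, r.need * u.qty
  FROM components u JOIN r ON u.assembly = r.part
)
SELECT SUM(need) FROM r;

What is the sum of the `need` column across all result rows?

83

Base: (Ring, need=1).
Iteration 1: components of {Ring} -> Nut = 1*2 = 2, Shaft = 1*2 = 2.
Iteration 2: components of {Nut,Shaft} -> Gear = 2*2 = 4, Washer = 2*1 = 2.
Iteration 3: components of {Gear,Washer} -> Bolt = 2*5 = 10, Clip = 4*3 = 12.
Iteration 4: components of {Bolt,Clip} -> Panel = 10*5 = 50.
Iteration 5: no further components; recursion stops.
SUM(need) = 1 + 2 + 2 + 2 + 4 + 10 + 12 + 50 = 83.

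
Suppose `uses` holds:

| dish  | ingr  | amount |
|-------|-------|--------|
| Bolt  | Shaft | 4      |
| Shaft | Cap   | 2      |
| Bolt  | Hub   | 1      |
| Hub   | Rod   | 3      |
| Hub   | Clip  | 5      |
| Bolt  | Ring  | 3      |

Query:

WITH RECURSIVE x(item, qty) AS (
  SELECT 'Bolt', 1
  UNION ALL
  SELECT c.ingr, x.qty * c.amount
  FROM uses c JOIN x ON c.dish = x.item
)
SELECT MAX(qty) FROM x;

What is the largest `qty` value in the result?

Base: (Bolt, qty=1).
Iteration 1: components of {Bolt} -> Hub = 1*1 = 1, Ring = 1*3 = 3, Shaft = 1*4 = 4.
Iteration 2: components of {Hub,Ring,Shaft} -> Cap = 4*2 = 8, Clip = 1*5 = 5, Rod = 1*3 = 3.
Iteration 3: no further components; recursion stops.
qty values: 1, 4, 1, 3, 8, 3, 5; the maximum is 8.

8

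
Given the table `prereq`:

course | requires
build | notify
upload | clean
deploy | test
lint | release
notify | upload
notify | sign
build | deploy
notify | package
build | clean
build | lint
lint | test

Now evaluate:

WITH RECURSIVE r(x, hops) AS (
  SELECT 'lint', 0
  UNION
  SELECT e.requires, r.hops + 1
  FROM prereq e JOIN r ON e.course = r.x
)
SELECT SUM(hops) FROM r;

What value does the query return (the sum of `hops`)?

Base: (lint, hops=0).
Iteration 1: edges from {lint} -> (release, hops=1), (test, hops=1).
Iteration 2: no outgoing edges from {release,test}; recursion stops.
SUM(hops) = 0 + 1 + 1 = 2.

2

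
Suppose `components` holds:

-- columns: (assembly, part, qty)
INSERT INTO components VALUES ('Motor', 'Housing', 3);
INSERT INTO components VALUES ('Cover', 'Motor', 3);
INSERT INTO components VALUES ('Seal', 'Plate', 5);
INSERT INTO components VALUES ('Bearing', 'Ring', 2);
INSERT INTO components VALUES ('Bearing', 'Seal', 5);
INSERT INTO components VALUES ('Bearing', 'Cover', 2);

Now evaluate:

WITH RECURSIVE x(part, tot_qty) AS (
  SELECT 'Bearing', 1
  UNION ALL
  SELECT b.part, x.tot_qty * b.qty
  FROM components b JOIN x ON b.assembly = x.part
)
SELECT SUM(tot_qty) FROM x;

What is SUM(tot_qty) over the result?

Base: (Bearing, tot_qty=1).
Iteration 1: components of {Bearing} -> Cover = 1*2 = 2, Ring = 1*2 = 2, Seal = 1*5 = 5.
Iteration 2: components of {Cover,Ring,Seal} -> Motor = 2*3 = 6, Plate = 5*5 = 25.
Iteration 3: components of {Motor,Plate} -> Housing = 6*3 = 18.
Iteration 4: no further components; recursion stops.
SUM(tot_qty) = 1 + 5 + 2 + 2 + 25 + 6 + 18 = 59.

59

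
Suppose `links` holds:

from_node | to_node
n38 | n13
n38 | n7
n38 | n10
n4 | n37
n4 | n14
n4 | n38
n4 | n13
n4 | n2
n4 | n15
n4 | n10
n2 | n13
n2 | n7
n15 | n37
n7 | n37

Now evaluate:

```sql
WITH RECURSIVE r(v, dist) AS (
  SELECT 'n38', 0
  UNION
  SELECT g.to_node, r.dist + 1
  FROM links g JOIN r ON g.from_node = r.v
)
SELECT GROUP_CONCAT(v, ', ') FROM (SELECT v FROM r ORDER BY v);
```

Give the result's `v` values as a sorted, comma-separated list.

n10, n13, n37, n38, n7

Base: (n38, dist=0).
Iteration 1: edges from {n38} -> (n10, dist=1), (n13, dist=1), (n7, dist=1).
Iteration 2: edges from {n10,n13,n7} -> (n37, dist=2).
Iteration 3: no outgoing edges from {n37}; recursion stops.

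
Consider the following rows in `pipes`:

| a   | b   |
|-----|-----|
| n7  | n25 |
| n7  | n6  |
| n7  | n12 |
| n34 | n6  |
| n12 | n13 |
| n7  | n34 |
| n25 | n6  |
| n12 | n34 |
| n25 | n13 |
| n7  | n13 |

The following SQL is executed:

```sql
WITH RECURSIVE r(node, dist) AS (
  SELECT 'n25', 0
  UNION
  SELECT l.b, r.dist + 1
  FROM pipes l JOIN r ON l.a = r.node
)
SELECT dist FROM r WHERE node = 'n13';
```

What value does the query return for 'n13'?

Base: (n25, dist=0).
Iteration 1: edges from {n25} -> (n13, dist=1), (n6, dist=1).
Iteration 2: no outgoing edges from {n13,n6}; recursion stops.

1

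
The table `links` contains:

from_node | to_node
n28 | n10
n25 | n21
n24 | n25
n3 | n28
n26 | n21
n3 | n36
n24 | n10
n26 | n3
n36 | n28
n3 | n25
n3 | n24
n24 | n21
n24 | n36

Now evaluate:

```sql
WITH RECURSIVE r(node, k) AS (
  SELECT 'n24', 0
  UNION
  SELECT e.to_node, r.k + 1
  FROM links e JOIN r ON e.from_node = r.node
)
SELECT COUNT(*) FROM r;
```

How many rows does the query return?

Base: (n24, k=0).
Iteration 1: edges from {n24} -> (n10, k=1), (n21, k=1), (n25, k=1), (n36, k=1).
Iteration 2: edges from {n10,n21,n25,n36} -> (n21, k=2), (n28, k=2).
Iteration 3: edges from {n21,n28} -> (n10, k=3).
Iteration 4: no outgoing edges from {n10}; recursion stops.
Total rows emitted: 8.

8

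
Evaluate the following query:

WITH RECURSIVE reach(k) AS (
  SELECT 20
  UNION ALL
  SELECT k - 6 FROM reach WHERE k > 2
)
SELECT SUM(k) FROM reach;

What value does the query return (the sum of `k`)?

Base: k=20.
Iteration 1: 20 > 2 holds -> k = 20 - 6 = 14.
Iteration 2: 14 > 2 holds -> k = 14 - 6 = 8.
Iteration 3: 8 > 2 holds -> k = 8 - 6 = 2.
Iteration 4: 2 > 2 fails; recursion stops.
SUM(k) = 20 + 14 + 8 + 2 = 44.

44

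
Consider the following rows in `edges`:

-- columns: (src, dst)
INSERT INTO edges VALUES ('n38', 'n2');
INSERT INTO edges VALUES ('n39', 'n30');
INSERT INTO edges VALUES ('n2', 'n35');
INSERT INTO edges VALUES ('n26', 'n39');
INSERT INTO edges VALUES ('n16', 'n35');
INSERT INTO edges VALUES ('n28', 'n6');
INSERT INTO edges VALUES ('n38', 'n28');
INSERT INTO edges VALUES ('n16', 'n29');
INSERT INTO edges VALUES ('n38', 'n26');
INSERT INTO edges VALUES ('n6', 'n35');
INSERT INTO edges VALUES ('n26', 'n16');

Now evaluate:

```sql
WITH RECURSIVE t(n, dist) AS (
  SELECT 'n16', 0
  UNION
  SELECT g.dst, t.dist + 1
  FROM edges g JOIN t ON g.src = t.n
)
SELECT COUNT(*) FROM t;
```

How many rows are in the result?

Base: (n16, dist=0).
Iteration 1: edges from {n16} -> (n29, dist=1), (n35, dist=1).
Iteration 2: no outgoing edges from {n29,n35}; recursion stops.
Total rows emitted: 3.

3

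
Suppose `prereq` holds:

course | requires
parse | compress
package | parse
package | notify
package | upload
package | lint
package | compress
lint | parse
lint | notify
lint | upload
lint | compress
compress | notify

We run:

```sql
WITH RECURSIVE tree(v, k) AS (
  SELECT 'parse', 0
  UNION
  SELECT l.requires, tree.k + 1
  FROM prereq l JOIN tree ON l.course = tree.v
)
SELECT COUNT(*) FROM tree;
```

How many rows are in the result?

3

Base: (parse, k=0).
Iteration 1: edges from {parse} -> (compress, k=1).
Iteration 2: edges from {compress} -> (notify, k=2).
Iteration 3: no outgoing edges from {notify}; recursion stops.
Total rows emitted: 3.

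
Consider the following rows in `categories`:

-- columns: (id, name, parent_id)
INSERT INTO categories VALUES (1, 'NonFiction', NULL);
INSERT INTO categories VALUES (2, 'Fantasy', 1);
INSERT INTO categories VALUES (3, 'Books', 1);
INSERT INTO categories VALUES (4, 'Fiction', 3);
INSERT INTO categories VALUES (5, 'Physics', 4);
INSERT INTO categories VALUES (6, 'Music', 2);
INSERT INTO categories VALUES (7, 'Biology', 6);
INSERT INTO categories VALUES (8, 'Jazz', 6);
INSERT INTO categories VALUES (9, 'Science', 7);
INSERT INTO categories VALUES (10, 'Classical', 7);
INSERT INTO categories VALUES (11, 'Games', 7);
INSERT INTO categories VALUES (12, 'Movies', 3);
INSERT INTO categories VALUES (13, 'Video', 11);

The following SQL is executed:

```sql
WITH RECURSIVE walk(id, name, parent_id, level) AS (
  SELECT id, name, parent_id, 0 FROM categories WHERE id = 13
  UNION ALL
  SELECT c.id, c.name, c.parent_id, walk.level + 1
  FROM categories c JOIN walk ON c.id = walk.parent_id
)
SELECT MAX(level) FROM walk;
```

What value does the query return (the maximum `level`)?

Base: id=13 (Video), parent_id=11, level 0.
Iteration 1: join on id=11 -> Games (id 11, parent_id=7, level 1).
Iteration 2: join on id=7 -> Biology (id 7, parent_id=6, level 2).
Iteration 3: join on id=6 -> Music (id 6, parent_id=2, level 3).
Iteration 4: join on id=2 -> Fantasy (id 2, parent_id=1, level 4).
Iteration 5: join on id=1 -> NonFiction (id 1, parent_id=NULL, level 5).
Iteration 6: parent_id is NULL; no match; recursion stops.
level values: 0, 1, 2, 3, 4, 5; the maximum is 5.

5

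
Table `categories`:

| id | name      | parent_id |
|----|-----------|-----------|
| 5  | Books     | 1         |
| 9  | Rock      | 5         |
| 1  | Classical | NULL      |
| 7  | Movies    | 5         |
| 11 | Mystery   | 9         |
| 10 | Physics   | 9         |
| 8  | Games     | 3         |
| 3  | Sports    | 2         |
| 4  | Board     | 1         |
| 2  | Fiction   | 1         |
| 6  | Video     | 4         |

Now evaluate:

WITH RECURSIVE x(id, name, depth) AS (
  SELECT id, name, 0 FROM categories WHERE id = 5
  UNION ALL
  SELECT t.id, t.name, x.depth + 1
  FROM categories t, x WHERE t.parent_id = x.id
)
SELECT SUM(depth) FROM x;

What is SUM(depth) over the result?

6

Base: id=5 (Books) at depth 0.
Iteration 1: rows with parent_id in {5} -> Movies (id 7, depth 1), Rock (id 9, depth 1).
Iteration 2: rows with parent_id in {7,9} -> Physics (id 10, depth 2), Mystery (id 11, depth 2).
Iteration 3: no rows with parent_id in {10,11}; recursion stops.
SUM(depth) = 0 + 1 + 1 + 2 + 2 = 6.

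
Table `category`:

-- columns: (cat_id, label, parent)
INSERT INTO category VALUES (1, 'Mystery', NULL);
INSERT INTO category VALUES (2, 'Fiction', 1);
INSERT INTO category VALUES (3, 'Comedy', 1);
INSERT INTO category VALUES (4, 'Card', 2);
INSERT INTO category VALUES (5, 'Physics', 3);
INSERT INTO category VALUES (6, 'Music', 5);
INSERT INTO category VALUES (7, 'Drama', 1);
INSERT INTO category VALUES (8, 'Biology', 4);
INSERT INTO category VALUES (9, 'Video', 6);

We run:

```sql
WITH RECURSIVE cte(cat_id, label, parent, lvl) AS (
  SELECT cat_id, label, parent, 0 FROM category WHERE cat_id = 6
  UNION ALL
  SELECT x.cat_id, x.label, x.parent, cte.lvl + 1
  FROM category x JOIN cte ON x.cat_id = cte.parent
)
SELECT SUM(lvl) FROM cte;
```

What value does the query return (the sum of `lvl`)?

Base: cat_id=6 (Music), parent=5, lvl 0.
Iteration 1: join on cat_id=5 -> Physics (id 5, parent=3, lvl 1).
Iteration 2: join on cat_id=3 -> Comedy (id 3, parent=1, lvl 2).
Iteration 3: join on cat_id=1 -> Mystery (id 1, parent=NULL, lvl 3).
Iteration 4: parent is NULL; no match; recursion stops.
SUM(lvl) = 0 + 1 + 2 + 3 = 6.

6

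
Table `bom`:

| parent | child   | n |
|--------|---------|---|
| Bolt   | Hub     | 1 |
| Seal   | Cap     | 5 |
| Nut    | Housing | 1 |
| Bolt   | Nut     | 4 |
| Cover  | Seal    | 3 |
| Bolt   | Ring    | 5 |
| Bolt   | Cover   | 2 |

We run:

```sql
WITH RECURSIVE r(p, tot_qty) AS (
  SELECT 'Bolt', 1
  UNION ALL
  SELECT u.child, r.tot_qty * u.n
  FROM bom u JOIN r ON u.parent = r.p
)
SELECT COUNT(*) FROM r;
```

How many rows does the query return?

Base: (Bolt, tot_qty=1).
Iteration 1: components of {Bolt} -> Cover = 1*2 = 2, Hub = 1*1 = 1, Nut = 1*4 = 4, Ring = 1*5 = 5.
Iteration 2: components of {Cover,Hub,Nut,Ring} -> Housing = 4*1 = 4, Seal = 2*3 = 6.
Iteration 3: components of {Housing,Seal} -> Cap = 6*5 = 30.
Iteration 4: no further components; recursion stops.
Total rows emitted: 8.

8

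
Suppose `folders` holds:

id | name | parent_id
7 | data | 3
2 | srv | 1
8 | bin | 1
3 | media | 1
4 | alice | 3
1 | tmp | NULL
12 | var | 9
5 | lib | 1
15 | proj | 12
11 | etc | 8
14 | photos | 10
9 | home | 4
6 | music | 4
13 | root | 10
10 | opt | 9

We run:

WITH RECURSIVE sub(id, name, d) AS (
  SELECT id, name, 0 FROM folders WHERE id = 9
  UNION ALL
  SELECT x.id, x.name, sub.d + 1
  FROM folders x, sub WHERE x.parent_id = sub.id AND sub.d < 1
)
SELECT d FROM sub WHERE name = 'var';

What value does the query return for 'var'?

Base: id=9 (home) at d 0.
Iteration 1: rows with parent_id in {9} -> opt (id 10, d 1), var (id 12, d 1).
Iteration 2: d < 1 fails for all current rows; recursion stops.

1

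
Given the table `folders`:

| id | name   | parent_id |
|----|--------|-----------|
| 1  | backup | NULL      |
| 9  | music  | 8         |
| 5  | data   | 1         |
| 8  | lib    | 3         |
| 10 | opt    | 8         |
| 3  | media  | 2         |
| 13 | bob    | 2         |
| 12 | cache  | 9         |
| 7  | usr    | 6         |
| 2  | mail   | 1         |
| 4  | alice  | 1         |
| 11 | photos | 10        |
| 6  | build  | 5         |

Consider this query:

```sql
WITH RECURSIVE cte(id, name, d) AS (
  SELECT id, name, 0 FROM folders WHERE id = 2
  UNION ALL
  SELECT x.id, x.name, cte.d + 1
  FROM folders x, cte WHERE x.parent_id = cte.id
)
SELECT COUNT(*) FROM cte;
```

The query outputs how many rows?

Base: id=2 (mail) at d 0.
Iteration 1: rows with parent_id in {2} -> media (id 3, d 1), bob (id 13, d 1).
Iteration 2: rows with parent_id in {3,13} -> lib (id 8, d 2).
Iteration 3: rows with parent_id in {8} -> music (id 9, d 3), opt (id 10, d 3).
Iteration 4: rows with parent_id in {9,10} -> photos (id 11, d 4), cache (id 12, d 4).
Iteration 5: no rows with parent_id in {11,12}; recursion stops.
Total rows emitted: 8.

8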